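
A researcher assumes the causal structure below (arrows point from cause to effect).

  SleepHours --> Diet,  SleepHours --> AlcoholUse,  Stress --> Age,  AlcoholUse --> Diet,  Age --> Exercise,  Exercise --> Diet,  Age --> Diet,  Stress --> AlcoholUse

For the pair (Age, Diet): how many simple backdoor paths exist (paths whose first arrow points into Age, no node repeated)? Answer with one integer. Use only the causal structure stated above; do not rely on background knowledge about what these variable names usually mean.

A backdoor path from Age to Diet is any simple undirected path whose first edge points into Age (i.e. leaves Age via a parent).
Parents of Age: {Stress}.
Enumerating:
  P1: Age <- Stress -> AlcoholUse <- SleepHours -> Diet
  P2: Age <- Stress -> AlcoholUse -> Diet
That exhausts the simple backdoor paths. Count: 2.

2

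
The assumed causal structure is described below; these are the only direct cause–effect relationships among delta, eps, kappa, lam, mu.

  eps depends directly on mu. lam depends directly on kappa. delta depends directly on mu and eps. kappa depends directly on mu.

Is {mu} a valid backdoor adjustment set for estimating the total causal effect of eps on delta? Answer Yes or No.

Backdoor paths from eps to delta (paths whose first edge points into eps):
  P1: eps <- mu -> delta
Condition 1 (no descendant of eps in the set): holds — descendants of eps are {delta}; none are in {mu}.
Condition 2 (every backdoor path blocked by {mu}):
  P1: blocked at fork node mu ∈ conditioning set.
{mu} satisfies the backdoor criterion.

Yes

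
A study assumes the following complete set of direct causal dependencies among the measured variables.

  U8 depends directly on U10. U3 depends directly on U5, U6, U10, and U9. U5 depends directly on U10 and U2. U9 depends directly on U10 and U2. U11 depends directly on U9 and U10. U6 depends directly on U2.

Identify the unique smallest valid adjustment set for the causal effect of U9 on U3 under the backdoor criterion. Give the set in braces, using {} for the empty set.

{U10, U2}

Variables eligible for adjustment (non-descendants of U9, excluding U9 and U3): {U10, U2, U5, U6, U8}.
Backdoor paths from U9 to U3:
  P1: U9 <- U2 -> U5 <- U10 -> U3
  P2: U9 <- U2 -> U5 -> U3
  P3: U9 <- U2 -> U6 -> U3
  P4: U9 <- U10 -> U5 <- U2 -> U6 -> U3
  P5: U9 <- U10 -> U5 -> U3
  P6: U9 <- U10 -> U3
The empty set is not sufficient: P2 (U9 <- U2 -> U5 -> U3) has no collider blocking it and no conditioned non-collider, so it is open.
Try {U10, U2}:
  P1: blocked at fork node U2 ∈ conditioning set.
  P2: blocked at fork node U2 ∈ conditioning set.
  P3: blocked at fork node U2 ∈ conditioning set.
  P4: blocked at fork node U10 ∈ conditioning set.
  P5: blocked at fork node U10 ∈ conditioning set.
  P6: blocked at fork node U10 ∈ conditioning set.
{U10, U2} contains no descendant of U9 and blocks every backdoor path.
Every element of {U10, U2} is needed (dropping U10 leaves P5 open; dropping U2 leaves P2 open), so no proper subset is valid.
Among all size-2 subsets of the eligible variables, only {U10, U2} blocks every backdoor path, so it is the unique smallest valid adjustment set.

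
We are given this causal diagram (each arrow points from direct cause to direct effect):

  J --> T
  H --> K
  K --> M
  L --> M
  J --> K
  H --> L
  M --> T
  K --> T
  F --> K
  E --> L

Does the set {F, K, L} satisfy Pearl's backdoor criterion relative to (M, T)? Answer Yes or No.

Backdoor paths from M to T (paths whose first edge points into M):
  P1: M <- L <- H -> K <- J -> T
  P2: M <- L <- H -> K -> T
  P3: M <- K <- J -> T
  P4: M <- K -> T
Condition 1 (no descendant of M in the set): holds — descendants of M are {T}; none are in {F, K, L}.
Condition 2 (every backdoor path blocked by {F, K, L}):
  P1: blocked at chain node L ∈ conditioning set.
  P2: blocked at chain node L ∈ conditioning set.
  P3: blocked at chain node K ∈ conditioning set.
  P4: blocked at fork node K ∈ conditioning set.
{F, K, L} satisfies the backdoor criterion.

Yes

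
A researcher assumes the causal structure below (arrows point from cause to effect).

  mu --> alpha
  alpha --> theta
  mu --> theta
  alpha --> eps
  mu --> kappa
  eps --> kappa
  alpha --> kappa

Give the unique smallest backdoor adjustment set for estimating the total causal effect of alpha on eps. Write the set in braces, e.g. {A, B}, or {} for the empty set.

{}

Variables eligible for adjustment (non-descendants of alpha, excluding alpha and eps): {mu}.
Backdoor paths from alpha to eps:
  P1: alpha <- mu -> kappa <- eps
Each backdoor path contains an unconditioned collider, so every path is already blocked with the empty conditioning set:
  P1: blocked at collider kappa (neither it nor any descendant is in the conditioning set).
The empty set is therefore the unique smallest valid set.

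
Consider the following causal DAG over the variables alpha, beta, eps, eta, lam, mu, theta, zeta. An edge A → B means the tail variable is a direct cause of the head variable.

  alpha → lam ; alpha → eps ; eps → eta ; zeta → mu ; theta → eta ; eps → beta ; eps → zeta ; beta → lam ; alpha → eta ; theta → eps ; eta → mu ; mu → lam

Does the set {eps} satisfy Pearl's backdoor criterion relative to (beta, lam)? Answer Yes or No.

Yes

Backdoor paths from beta to lam (paths whose first edge points into beta):
  P1: beta <- eps <- alpha -> eta -> mu -> lam
  P2: beta <- eps <- alpha -> lam
  P3: beta <- eps <- theta -> eta <- alpha -> lam
  P4: beta <- eps <- theta -> eta -> mu -> lam
  P5: beta <- eps -> eta <- alpha -> lam
  P6: beta <- eps -> eta -> mu -> lam
  P7: beta <- eps -> zeta -> mu <- eta <- alpha -> lam
  P8: beta <- eps -> zeta -> mu -> lam
Condition 1 (no descendant of beta in the set): holds — descendants of beta are {lam}; none are in {eps}.
Condition 2 (every backdoor path blocked by {eps}):
  P1: blocked at chain node eps ∈ conditioning set.
  P2: blocked at chain node eps ∈ conditioning set.
  P3: blocked at chain node eps ∈ conditioning set.
  P4: blocked at chain node eps ∈ conditioning set.
  P5: blocked at fork node eps ∈ conditioning set.
  P6: blocked at fork node eps ∈ conditioning set.
  P7: blocked at fork node eps ∈ conditioning set.
  P8: blocked at fork node eps ∈ conditioning set.
{eps} satisfies the backdoor criterion.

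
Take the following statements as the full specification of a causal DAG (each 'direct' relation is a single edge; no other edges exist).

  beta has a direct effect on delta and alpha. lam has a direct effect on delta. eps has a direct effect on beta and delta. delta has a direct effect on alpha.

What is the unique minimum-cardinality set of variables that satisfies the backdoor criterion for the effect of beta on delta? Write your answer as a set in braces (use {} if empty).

{eps}

Variables eligible for adjustment (non-descendants of beta, excluding beta and delta): {eps, lam}.
Backdoor paths from beta to delta:
  P1: beta <- eps -> delta
The empty set is not sufficient: P1 (beta <- eps -> delta) has no collider blocking it and no conditioned non-collider, so it is open.
Try {eps}:
  P1: blocked at fork node eps ∈ conditioning set.
{eps} contains no descendant of beta and blocks every backdoor path.
No other singleton works — e.g. {lam} leaves P1 open — so {eps} is the unique smallest valid adjustment set.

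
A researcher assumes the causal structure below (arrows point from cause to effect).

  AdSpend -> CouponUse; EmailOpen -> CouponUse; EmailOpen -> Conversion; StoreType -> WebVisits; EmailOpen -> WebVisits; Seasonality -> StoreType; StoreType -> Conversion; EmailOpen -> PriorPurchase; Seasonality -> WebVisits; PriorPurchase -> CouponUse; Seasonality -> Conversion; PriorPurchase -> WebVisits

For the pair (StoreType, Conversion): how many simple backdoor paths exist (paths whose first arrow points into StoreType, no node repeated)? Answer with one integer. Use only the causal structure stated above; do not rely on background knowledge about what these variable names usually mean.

4

A backdoor path from StoreType to Conversion is any simple undirected path whose first edge points into StoreType (i.e. leaves StoreType via a parent).
Parents of StoreType: {Seasonality}.
Enumerating:
  P1: StoreType <- Seasonality -> Conversion
  P2: StoreType <- Seasonality -> WebVisits <- EmailOpen -> Conversion
  P3: StoreType <- Seasonality -> WebVisits <- PriorPurchase <- EmailOpen -> Conversion
  P4: StoreType <- Seasonality -> WebVisits <- PriorPurchase -> CouponUse <- EmailOpen -> Conversion
That exhausts the simple backdoor paths. Count: 4.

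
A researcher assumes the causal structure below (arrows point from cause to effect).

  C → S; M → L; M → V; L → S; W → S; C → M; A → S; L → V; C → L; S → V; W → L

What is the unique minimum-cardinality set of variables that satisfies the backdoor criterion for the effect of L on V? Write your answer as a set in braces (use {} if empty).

{C, M, W}

Variables eligible for adjustment (non-descendants of L, excluding L and V): {A, C, M, W}.
Backdoor paths from L to V:
  P1: L <- W -> S <- C -> M -> V
  P2: L <- W -> S -> V
  P3: L <- C -> M -> V
  P4: L <- C -> S -> V
  P5: L <- M <- C -> S -> V
  P6: L <- M -> V
The empty set is not sufficient: P2 (L <- W -> S -> V) has no collider blocking it and no conditioned non-collider, so it is open.
Try {C, M, W}:
  P1: blocked at fork node W ∈ conditioning set.
  P2: blocked at fork node W ∈ conditioning set.
  P3: blocked at fork node C ∈ conditioning set.
  P4: blocked at fork node C ∈ conditioning set.
  P5: blocked at chain node M ∈ conditioning set.
  P6: blocked at fork node M ∈ conditioning set.
{C, M, W} contains no descendant of L and blocks every backdoor path.
Every element of {C, M, W} is needed (dropping C leaves P4 open; dropping M leaves P6 open; dropping W leaves P2 open), so no proper subset is valid.
Among all size-3 subsets of the eligible variables, only {C, M, W} blocks every backdoor path, so it is the unique smallest valid adjustment set.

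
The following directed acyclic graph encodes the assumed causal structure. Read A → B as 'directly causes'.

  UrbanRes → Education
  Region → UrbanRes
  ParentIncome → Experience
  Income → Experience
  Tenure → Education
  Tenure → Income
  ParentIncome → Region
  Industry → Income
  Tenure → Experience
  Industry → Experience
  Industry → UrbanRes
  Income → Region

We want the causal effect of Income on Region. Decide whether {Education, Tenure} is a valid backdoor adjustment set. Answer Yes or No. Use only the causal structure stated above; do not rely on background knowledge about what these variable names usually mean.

No

Backdoor paths from Income to Region (paths whose first edge points into Income):
  P1: Income <- Tenure -> Experience <- Industry -> UrbanRes <- Region
  P2: Income <- Tenure -> Experience <- ParentIncome -> Region
  P3: Income <- Tenure -> Education <- UrbanRes <- Industry -> Experience <- ParentIncome -> Region
  P4: Income <- Tenure -> Education <- UrbanRes <- Region
  P5: Income <- Industry -> UrbanRes <- Region
  P6: Income <- Industry -> UrbanRes -> Education <- Tenure -> Experience <- ParentIncome -> Region
  P7: Income <- Industry -> Experience <- Tenure -> Education <- UrbanRes <- Region
  P8: Income <- Industry -> Experience <- ParentIncome -> Region
Condition 1 (no descendant of Income in the set): FAILS — Education is a descendant of Income.
Condition 2 (every backdoor path blocked by {Education, Tenure}):
  P1: blocked at fork node Tenure ∈ conditioning set.
  P2: blocked at fork node Tenure ∈ conditioning set.
  P3: blocked at fork node Tenure ∈ conditioning set.
  P4: blocked at fork node Tenure ∈ conditioning set.
  P5: open — collider(s) UrbanRes are conditioned on (or have a conditioned descendant) and no non-collider on the path is in the set.
  P6: blocked at fork node Tenure ∈ conditioning set.
  P7: blocked at collider Experience (neither it nor any descendant is in the conditioning set).
  P8: blocked at collider Experience (neither it nor any descendant is in the conditioning set).
{Education, Tenure} does not satisfy the backdoor criterion.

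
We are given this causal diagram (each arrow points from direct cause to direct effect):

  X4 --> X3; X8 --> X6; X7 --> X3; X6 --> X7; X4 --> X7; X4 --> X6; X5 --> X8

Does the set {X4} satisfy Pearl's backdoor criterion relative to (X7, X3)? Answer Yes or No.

Yes

Backdoor paths from X7 to X3 (paths whose first edge points into X7):
  P1: X7 <- X4 -> X3
  P2: X7 <- X6 <- X4 -> X3
Condition 1 (no descendant of X7 in the set): holds — descendants of X7 are {X3}; none are in {X4}.
Condition 2 (every backdoor path blocked by {X4}):
  P1: blocked at fork node X4 ∈ conditioning set.
  P2: blocked at fork node X4 ∈ conditioning set.
{X4} satisfies the backdoor criterion.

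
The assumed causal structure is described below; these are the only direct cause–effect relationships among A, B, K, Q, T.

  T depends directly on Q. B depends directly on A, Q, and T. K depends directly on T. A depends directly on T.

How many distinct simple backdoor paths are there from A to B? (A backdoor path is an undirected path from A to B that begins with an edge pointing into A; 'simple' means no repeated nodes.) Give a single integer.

2

A backdoor path from A to B is any simple undirected path whose first edge points into A (i.e. leaves A via a parent).
Parents of A: {T}.
Enumerating:
  P1: A <- T <- Q -> B
  P2: A <- T -> B
That exhausts the simple backdoor paths. Count: 2.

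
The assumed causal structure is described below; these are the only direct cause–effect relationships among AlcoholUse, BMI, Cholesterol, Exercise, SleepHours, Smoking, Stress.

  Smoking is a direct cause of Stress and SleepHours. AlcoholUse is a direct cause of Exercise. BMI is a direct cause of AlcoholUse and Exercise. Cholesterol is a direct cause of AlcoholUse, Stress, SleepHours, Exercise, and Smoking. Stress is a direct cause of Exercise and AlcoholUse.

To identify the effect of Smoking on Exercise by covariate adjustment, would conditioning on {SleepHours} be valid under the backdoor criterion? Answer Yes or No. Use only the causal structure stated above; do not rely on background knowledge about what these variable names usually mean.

No

Backdoor paths from Smoking to Exercise (paths whose first edge points into Smoking):
  P1: Smoking <- Cholesterol -> Stress -> AlcoholUse <- BMI -> Exercise
  P2: Smoking <- Cholesterol -> Stress -> AlcoholUse -> Exercise
  P3: Smoking <- Cholesterol -> Stress -> Exercise
  P4: Smoking <- Cholesterol -> AlcoholUse <- Stress -> Exercise
  P5: Smoking <- Cholesterol -> AlcoholUse <- BMI -> Exercise
  P6: Smoking <- Cholesterol -> AlcoholUse -> Exercise
  P7: Smoking <- Cholesterol -> Exercise
Condition 1 (no descendant of Smoking in the set): FAILS — SleepHours is a descendant of Smoking.
Condition 2 (every backdoor path blocked by {SleepHours}):
  P1: blocked at collider AlcoholUse (neither it nor any descendant is in the conditioning set).
  P2: open — no interior node is in the conditioning set.
  P3: open — no interior node is in the conditioning set.
  P4: blocked at collider AlcoholUse (neither it nor any descendant is in the conditioning set).
  P5: blocked at collider AlcoholUse (neither it nor any descendant is in the conditioning set).
  P6: open — no interior node is in the conditioning set.
  P7: open — no interior node is in the conditioning set.
{SleepHours} does not satisfy the backdoor criterion.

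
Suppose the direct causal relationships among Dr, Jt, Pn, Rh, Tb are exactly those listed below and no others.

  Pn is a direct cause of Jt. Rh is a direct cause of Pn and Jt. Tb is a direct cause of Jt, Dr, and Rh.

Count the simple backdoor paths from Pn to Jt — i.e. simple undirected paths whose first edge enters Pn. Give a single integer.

2

A backdoor path from Pn to Jt is any simple undirected path whose first edge points into Pn (i.e. leaves Pn via a parent).
Parents of Pn: {Rh}.
Enumerating:
  P1: Pn <- Rh <- Tb -> Jt
  P2: Pn <- Rh -> Jt
That exhausts the simple backdoor paths. Count: 2.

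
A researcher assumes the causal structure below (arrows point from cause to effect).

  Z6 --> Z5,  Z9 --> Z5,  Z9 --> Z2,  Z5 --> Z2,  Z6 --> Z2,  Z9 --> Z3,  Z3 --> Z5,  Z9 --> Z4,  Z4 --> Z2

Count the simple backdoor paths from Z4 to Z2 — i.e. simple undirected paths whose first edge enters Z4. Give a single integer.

A backdoor path from Z4 to Z2 is any simple undirected path whose first edge points into Z4 (i.e. leaves Z4 via a parent).
Parents of Z4: {Z9}.
Enumerating:
  P1: Z4 <- Z9 -> Z3 -> Z5 <- Z6 -> Z2
  P2: Z4 <- Z9 -> Z3 -> Z5 -> Z2
  P3: Z4 <- Z9 -> Z5 <- Z6 -> Z2
  P4: Z4 <- Z9 -> Z5 -> Z2
  P5: Z4 <- Z9 -> Z2
That exhausts the simple backdoor paths. Count: 5.

5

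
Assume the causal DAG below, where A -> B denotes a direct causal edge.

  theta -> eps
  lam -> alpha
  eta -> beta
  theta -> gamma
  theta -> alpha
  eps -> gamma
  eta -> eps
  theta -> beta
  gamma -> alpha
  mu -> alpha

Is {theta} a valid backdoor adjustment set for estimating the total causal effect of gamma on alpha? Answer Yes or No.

Backdoor paths from gamma to alpha (paths whose first edge points into gamma):
  P1: gamma <- theta -> alpha
  P2: gamma <- eps <- eta -> beta <- theta -> alpha
  P3: gamma <- eps <- theta -> alpha
Condition 1 (no descendant of gamma in the set): holds — descendants of gamma are {alpha}; none are in {theta}.
Condition 2 (every backdoor path blocked by {theta}):
  P1: blocked at fork node theta ∈ conditioning set.
  P2: blocked at collider beta (neither it nor any descendant is in the conditioning set).
  P3: blocked at fork node theta ∈ conditioning set.
{theta} satisfies the backdoor criterion.

Yes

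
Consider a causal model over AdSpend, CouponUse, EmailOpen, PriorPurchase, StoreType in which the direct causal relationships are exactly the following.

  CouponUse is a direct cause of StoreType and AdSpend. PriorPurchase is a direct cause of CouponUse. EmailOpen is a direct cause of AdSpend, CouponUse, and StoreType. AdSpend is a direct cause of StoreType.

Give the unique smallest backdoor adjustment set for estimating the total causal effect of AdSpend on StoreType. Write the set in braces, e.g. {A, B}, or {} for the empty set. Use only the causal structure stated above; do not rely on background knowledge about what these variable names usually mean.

{CouponUse, EmailOpen}

Variables eligible for adjustment (non-descendants of AdSpend, excluding AdSpend and StoreType): {CouponUse, EmailOpen, PriorPurchase}.
Backdoor paths from AdSpend to StoreType:
  P1: AdSpend <- EmailOpen -> CouponUse -> StoreType
  P2: AdSpend <- EmailOpen -> StoreType
  P3: AdSpend <- CouponUse <- EmailOpen -> StoreType
  P4: AdSpend <- CouponUse -> StoreType
The empty set is not sufficient: P1 (AdSpend <- EmailOpen -> CouponUse -> StoreType) has no collider blocking it and no conditioned non-collider, so it is open.
Try {CouponUse, EmailOpen}:
  P1: blocked at fork node EmailOpen ∈ conditioning set.
  P2: blocked at fork node EmailOpen ∈ conditioning set.
  P3: blocked at chain node CouponUse ∈ conditioning set.
  P4: blocked at fork node CouponUse ∈ conditioning set.
{CouponUse, EmailOpen} contains no descendant of AdSpend and blocks every backdoor path.
Every element of {CouponUse, EmailOpen} is needed (dropping CouponUse leaves P4 open; dropping EmailOpen leaves P2 open), so no proper subset is valid.
Among all size-2 subsets of the eligible variables, only {CouponUse, EmailOpen} blocks every backdoor path, so it is the unique smallest valid adjustment set.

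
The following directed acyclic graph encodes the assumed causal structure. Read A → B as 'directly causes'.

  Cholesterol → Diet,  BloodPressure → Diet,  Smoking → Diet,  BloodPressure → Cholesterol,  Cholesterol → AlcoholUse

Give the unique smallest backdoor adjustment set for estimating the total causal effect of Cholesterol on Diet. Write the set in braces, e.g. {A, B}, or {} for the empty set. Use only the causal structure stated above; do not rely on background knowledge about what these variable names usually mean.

Variables eligible for adjustment (non-descendants of Cholesterol, excluding Cholesterol and Diet): {BloodPressure, Smoking}.
Backdoor paths from Cholesterol to Diet:
  P1: Cholesterol <- BloodPressure -> Diet
The empty set is not sufficient: P1 (Cholesterol <- BloodPressure -> Diet) has no collider blocking it and no conditioned non-collider, so it is open.
Try {BloodPressure}:
  P1: blocked at fork node BloodPressure ∈ conditioning set.
{BloodPressure} contains no descendant of Cholesterol and blocks every backdoor path.
No other singleton works — e.g. {Smoking} leaves P1 open — so {BloodPressure} is the unique smallest valid adjustment set.

{BloodPressure}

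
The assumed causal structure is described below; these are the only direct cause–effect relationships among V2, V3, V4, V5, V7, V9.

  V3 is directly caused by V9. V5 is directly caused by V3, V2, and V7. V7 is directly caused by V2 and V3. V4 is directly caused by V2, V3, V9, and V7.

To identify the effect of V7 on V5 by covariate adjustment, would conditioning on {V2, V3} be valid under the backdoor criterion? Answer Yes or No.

Yes

Backdoor paths from V7 to V5 (paths whose first edge points into V7):
  P1: V7 <- V2 -> V4 <- V9 -> V3 -> V5
  P2: V7 <- V2 -> V4 <- V3 -> V5
  P3: V7 <- V2 -> V5
  P4: V7 <- V3 <- V9 -> V4 <- V2 -> V5
  P5: V7 <- V3 -> V4 <- V2 -> V5
  P6: V7 <- V3 -> V5
Condition 1 (no descendant of V7 in the set): holds — descendants of V7 are {V4, V5}; none are in {V2, V3}.
Condition 2 (every backdoor path blocked by {V2, V3}):
  P1: blocked at fork node V2 ∈ conditioning set.
  P2: blocked at fork node V2 ∈ conditioning set.
  P3: blocked at fork node V2 ∈ conditioning set.
  P4: blocked at chain node V3 ∈ conditioning set.
  P5: blocked at fork node V3 ∈ conditioning set.
  P6: blocked at fork node V3 ∈ conditioning set.
{V2, V3} satisfies the backdoor criterion.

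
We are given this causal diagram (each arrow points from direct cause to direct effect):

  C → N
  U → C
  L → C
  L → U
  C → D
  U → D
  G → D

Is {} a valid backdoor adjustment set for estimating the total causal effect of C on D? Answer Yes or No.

Backdoor paths from C to D (paths whose first edge points into C):
  P1: C <- L -> U -> D
  P2: C <- U -> D
Condition 1 (no descendant of C in the set): holds — descendants of C are {D, N}; none are in {}.
Condition 2 (every backdoor path blocked by {}):
  P1: open — no interior node is in the conditioning set.
  P2: open — no interior node is in the conditioning set.
{} does not satisfy the backdoor criterion.

No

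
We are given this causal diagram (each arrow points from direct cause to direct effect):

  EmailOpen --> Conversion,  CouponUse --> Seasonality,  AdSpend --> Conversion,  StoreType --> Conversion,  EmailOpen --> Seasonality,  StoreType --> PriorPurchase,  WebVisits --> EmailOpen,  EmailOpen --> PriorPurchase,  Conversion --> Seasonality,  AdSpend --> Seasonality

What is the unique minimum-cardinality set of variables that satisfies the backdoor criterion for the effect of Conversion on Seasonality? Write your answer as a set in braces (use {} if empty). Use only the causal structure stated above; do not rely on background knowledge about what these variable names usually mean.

Variables eligible for adjustment (non-descendants of Conversion, excluding Conversion and Seasonality): {AdSpend, CouponUse, EmailOpen, PriorPurchase, StoreType, WebVisits}.
Backdoor paths from Conversion to Seasonality:
  P1: Conversion <- StoreType -> PriorPurchase <- EmailOpen -> Seasonality
  P2: Conversion <- AdSpend -> Seasonality
  P3: Conversion <- EmailOpen -> Seasonality
The empty set is not sufficient: P2 (Conversion <- AdSpend -> Seasonality) has no collider blocking it and no conditioned non-collider, so it is open.
Try {AdSpend, EmailOpen}:
  P1: blocked at collider PriorPurchase (neither it nor any descendant is in the conditioning set).
  P2: blocked at fork node AdSpend ∈ conditioning set.
  P3: blocked at fork node EmailOpen ∈ conditioning set.
{AdSpend, EmailOpen} contains no descendant of Conversion and blocks every backdoor path.
Every element of {AdSpend, EmailOpen} is needed (dropping AdSpend leaves P2 open; dropping EmailOpen leaves P3 open), so no proper subset is valid.
Among all size-2 subsets of the eligible variables, only {AdSpend, EmailOpen} blocks every backdoor path, so it is the unique smallest valid adjustment set.

{AdSpend, EmailOpen}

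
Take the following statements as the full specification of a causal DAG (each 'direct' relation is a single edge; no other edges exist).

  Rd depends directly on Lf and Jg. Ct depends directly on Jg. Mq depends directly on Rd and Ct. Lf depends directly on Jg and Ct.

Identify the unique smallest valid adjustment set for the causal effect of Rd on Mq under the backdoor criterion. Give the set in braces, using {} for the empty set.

{Ct}

Variables eligible for adjustment (non-descendants of Rd, excluding Rd and Mq): {Ct, Jg, Lf}.
Backdoor paths from Rd to Mq:
  P1: Rd <- Jg -> Ct -> Mq
  P2: Rd <- Jg -> Lf <- Ct -> Mq
  P3: Rd <- Lf <- Jg -> Ct -> Mq
  P4: Rd <- Lf <- Ct -> Mq
The empty set is not sufficient: P1 (Rd <- Jg -> Ct -> Mq) has no collider blocking it and no conditioned non-collider, so it is open.
Try {Ct}:
  P1: blocked at chain node Ct ∈ conditioning set.
  P2: blocked at collider Lf (neither it nor any descendant is in the conditioning set).
  P3: blocked at chain node Ct ∈ conditioning set.
  P4: blocked at fork node Ct ∈ conditioning set.
{Ct} contains no descendant of Rd and blocks every backdoor path.
No other singleton works — e.g. {Jg} leaves P4 open — so {Ct} is the unique smallest valid adjustment set.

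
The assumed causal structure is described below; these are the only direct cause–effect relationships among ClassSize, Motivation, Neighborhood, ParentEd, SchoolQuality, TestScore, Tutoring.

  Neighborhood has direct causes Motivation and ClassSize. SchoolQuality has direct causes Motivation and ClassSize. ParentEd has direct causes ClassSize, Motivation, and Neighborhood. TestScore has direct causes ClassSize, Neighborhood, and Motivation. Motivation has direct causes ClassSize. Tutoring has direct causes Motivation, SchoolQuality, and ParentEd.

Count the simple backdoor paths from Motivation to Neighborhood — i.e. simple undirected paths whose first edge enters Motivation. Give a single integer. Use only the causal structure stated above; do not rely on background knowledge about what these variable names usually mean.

4

A backdoor path from Motivation to Neighborhood is any simple undirected path whose first edge points into Motivation (i.e. leaves Motivation via a parent).
Parents of Motivation: {ClassSize}.
Enumerating:
  P1: Motivation <- ClassSize -> Neighborhood
  P2: Motivation <- ClassSize -> TestScore <- Neighborhood
  P3: Motivation <- ClassSize -> ParentEd <- Neighborhood
  P4: Motivation <- ClassSize -> SchoolQuality -> Tutoring <- ParentEd <- Neighborhood
That exhausts the simple backdoor paths. Count: 4.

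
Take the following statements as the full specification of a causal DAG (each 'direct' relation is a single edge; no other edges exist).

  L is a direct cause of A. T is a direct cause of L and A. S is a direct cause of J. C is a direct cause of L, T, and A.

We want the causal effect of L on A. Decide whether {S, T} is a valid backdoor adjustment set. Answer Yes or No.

No

Backdoor paths from L to A (paths whose first edge points into L):
  P1: L <- C -> T -> A
  P2: L <- C -> A
  P3: L <- T <- C -> A
  P4: L <- T -> A
Condition 1 (no descendant of L in the set): holds — descendants of L are {A}; none are in {S, T}.
Condition 2 (every backdoor path blocked by {S, T}):
  P1: blocked at chain node T ∈ conditioning set.
  P2: open — no interior node is in the conditioning set.
  P3: blocked at chain node T ∈ conditioning set.
  P4: blocked at fork node T ∈ conditioning set.
{S, T} does not satisfy the backdoor criterion.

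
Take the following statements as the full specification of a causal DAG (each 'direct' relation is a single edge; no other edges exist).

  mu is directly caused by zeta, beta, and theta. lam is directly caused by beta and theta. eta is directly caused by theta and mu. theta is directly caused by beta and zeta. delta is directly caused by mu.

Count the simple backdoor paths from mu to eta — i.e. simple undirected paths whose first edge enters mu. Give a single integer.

4

A backdoor path from mu to eta is any simple undirected path whose first edge points into mu (i.e. leaves mu via a parent).
Parents of mu: {beta, theta, zeta}.
Enumerating:
  P1: mu <- beta -> theta -> eta
  P2: mu <- beta -> lam <- theta -> eta
  P3: mu <- zeta -> theta -> eta
  P4: mu <- theta -> eta
That exhausts the simple backdoor paths. Count: 4.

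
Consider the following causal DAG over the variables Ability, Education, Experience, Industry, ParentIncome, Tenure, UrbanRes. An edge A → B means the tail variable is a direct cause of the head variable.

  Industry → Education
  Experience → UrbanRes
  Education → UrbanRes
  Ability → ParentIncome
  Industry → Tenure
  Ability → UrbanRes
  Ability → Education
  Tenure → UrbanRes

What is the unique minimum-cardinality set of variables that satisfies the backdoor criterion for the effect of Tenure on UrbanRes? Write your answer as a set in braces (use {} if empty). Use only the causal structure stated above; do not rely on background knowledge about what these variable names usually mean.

{Industry}

Variables eligible for adjustment (non-descendants of Tenure, excluding Tenure and UrbanRes): {Ability, Education, Experience, Industry, ParentIncome}.
Backdoor paths from Tenure to UrbanRes:
  P1: Tenure <- Industry -> Education <- Ability -> UrbanRes
  P2: Tenure <- Industry -> Education -> UrbanRes
The empty set is not sufficient: P2 (Tenure <- Industry -> Education -> UrbanRes) has no collider blocking it and no conditioned non-collider, so it is open.
Try {Industry}:
  P1: blocked at fork node Industry ∈ conditioning set.
  P2: blocked at fork node Industry ∈ conditioning set.
{Industry} contains no descendant of Tenure and blocks every backdoor path.
No other singleton works — e.g. {Ability} leaves P2 open — so {Industry} is the unique smallest valid adjustment set.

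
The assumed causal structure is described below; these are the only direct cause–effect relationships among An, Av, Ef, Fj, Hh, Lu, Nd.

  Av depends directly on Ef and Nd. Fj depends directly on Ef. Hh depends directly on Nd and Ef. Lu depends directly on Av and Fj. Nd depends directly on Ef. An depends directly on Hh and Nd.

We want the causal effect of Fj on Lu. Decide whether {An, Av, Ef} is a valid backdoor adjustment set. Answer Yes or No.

Yes

Backdoor paths from Fj to Lu (paths whose first edge points into Fj):
  P1: Fj <- Ef -> Nd -> Av -> Lu
  P2: Fj <- Ef -> Av -> Lu
  P3: Fj <- Ef -> Hh <- Nd -> Av -> Lu
  P4: Fj <- Ef -> Hh -> An <- Nd -> Av -> Lu
Condition 1 (no descendant of Fj in the set): holds — descendants of Fj are {Lu}; none are in {An, Av, Ef}.
Condition 2 (every backdoor path blocked by {An, Av, Ef}):
  P1: blocked at fork node Ef ∈ conditioning set.
  P2: blocked at fork node Ef ∈ conditioning set.
  P3: blocked at fork node Ef ∈ conditioning set.
  P4: blocked at fork node Ef ∈ conditioning set.
{An, Av, Ef} satisfies the backdoor criterion.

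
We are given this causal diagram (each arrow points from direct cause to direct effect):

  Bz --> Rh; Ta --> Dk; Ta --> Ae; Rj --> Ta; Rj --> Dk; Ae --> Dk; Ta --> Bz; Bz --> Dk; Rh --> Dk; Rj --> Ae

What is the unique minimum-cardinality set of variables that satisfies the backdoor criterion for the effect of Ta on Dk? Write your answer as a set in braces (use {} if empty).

Variables eligible for adjustment (non-descendants of Ta, excluding Ta and Dk): {Rj}.
Backdoor paths from Ta to Dk:
  P1: Ta <- Rj -> Ae -> Dk
  P2: Ta <- Rj -> Dk
The empty set is not sufficient: P1 (Ta <- Rj -> Ae -> Dk) has no collider blocking it and no conditioned non-collider, so it is open.
Try {Rj}:
  P1: blocked at fork node Rj ∈ conditioning set.
  P2: blocked at fork node Rj ∈ conditioning set.
{Rj} contains no descendant of Ta and blocks every backdoor path.
{Rj} is the unique smallest valid adjustment set.

{Rj}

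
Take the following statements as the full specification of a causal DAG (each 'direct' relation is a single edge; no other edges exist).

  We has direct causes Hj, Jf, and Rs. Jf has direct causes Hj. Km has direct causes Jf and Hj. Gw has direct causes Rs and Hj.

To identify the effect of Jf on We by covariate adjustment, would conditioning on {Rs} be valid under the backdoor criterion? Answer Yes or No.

Backdoor paths from Jf to We (paths whose first edge points into Jf):
  P1: Jf <- Hj -> We
  P2: Jf <- Hj -> Gw <- Rs -> We
Condition 1 (no descendant of Jf in the set): holds — descendants of Jf are {Km, We}; none are in {Rs}.
Condition 2 (every backdoor path blocked by {Rs}):
  P1: open — no interior node is in the conditioning set.
  P2: blocked at collider Gw (neither it nor any descendant is in the conditioning set).
{Rs} does not satisfy the backdoor criterion.

No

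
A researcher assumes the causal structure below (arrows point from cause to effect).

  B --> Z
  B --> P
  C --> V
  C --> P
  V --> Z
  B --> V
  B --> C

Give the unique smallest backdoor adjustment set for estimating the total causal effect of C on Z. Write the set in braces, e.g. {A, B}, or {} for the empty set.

Variables eligible for adjustment (non-descendants of C, excluding C and Z): {B}.
Backdoor paths from C to Z:
  P1: C <- B -> V -> Z
  P2: C <- B -> Z
The empty set is not sufficient: P1 (C <- B -> V -> Z) has no collider blocking it and no conditioned non-collider, so it is open.
Try {B}:
  P1: blocked at fork node B ∈ conditioning set.
  P2: blocked at fork node B ∈ conditioning set.
{B} contains no descendant of C and blocks every backdoor path.
{B} is the unique smallest valid adjustment set.

{B}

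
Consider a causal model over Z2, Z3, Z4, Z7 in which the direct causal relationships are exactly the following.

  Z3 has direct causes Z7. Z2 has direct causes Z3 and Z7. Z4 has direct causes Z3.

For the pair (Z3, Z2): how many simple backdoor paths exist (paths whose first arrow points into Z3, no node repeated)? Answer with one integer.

A backdoor path from Z3 to Z2 is any simple undirected path whose first edge points into Z3 (i.e. leaves Z3 via a parent).
Parents of Z3: {Z7}.
Enumerating:
  P1: Z3 <- Z7 -> Z2
That exhausts the simple backdoor paths. Count: 1.

1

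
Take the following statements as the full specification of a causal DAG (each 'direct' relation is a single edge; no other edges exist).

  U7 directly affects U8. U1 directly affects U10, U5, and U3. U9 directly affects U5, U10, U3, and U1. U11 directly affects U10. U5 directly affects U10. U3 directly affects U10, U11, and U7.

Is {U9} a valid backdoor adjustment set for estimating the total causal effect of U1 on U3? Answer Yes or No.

Backdoor paths from U1 to U3 (paths whose first edge points into U1):
  P1: U1 <- U9 -> U3
  P2: U1 <- U9 -> U5 -> U10 <- U3
  P3: U1 <- U9 -> U5 -> U10 <- U11 <- U3
  P4: U1 <- U9 -> U10 <- U3
  P5: U1 <- U9 -> U10 <- U11 <- U3
Condition 1 (no descendant of U1 in the set): holds — descendants of U1 are {U10, U11, U3, U5, U7, U8}; none are in {U9}.
Condition 2 (every backdoor path blocked by {U9}):
  P1: blocked at fork node U9 ∈ conditioning set.
  P2: blocked at fork node U9 ∈ conditioning set.
  P3: blocked at fork node U9 ∈ conditioning set.
  P4: blocked at fork node U9 ∈ conditioning set.
  P5: blocked at fork node U9 ∈ conditioning set.
{U9} satisfies the backdoor criterion.

Yes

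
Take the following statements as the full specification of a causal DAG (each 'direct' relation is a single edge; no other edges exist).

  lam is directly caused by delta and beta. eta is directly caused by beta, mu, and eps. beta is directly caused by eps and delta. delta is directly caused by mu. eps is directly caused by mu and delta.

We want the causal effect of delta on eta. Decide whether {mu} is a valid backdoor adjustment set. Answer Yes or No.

Yes

Backdoor paths from delta to eta (paths whose first edge points into delta):
  P1: delta <- mu -> eps -> beta -> eta
  P2: delta <- mu -> eps -> eta
  P3: delta <- mu -> eta
Condition 1 (no descendant of delta in the set): holds — descendants of delta are {beta, eps, eta, lam}; none are in {mu}.
Condition 2 (every backdoor path blocked by {mu}):
  P1: blocked at fork node mu ∈ conditioning set.
  P2: blocked at fork node mu ∈ conditioning set.
  P3: blocked at fork node mu ∈ conditioning set.
{mu} satisfies the backdoor criterion.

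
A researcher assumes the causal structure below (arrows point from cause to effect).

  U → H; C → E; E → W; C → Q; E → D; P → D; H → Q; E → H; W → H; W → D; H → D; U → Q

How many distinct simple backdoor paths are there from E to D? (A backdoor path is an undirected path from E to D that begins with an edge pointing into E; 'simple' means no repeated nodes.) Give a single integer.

A backdoor path from E to D is any simple undirected path whose first edge points into E (i.e. leaves E via a parent).
Parents of E: {C}.
Enumerating:
  P1: E <- C -> Q <- U -> H <- W -> D
  P2: E <- C -> Q <- U -> H -> D
  P3: E <- C -> Q <- H <- W -> D
  P4: E <- C -> Q <- H -> D
That exhausts the simple backdoor paths. Count: 4.

4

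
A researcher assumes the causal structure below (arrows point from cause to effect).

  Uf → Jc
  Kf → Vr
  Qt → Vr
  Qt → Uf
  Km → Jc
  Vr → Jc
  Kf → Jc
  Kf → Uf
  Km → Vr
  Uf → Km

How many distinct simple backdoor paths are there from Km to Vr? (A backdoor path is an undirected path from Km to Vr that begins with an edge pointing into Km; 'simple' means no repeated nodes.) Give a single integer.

A backdoor path from Km to Vr is any simple undirected path whose first edge points into Km (i.e. leaves Km via a parent).
Parents of Km: {Uf}.
Enumerating:
  P1: Km <- Uf <- Kf -> Vr
  P2: Km <- Uf <- Kf -> Jc <- Vr
  P3: Km <- Uf <- Qt -> Vr
  P4: Km <- Uf -> Jc <- Kf -> Vr
  P5: Km <- Uf -> Jc <- Vr
That exhausts the simple backdoor paths. Count: 5.

5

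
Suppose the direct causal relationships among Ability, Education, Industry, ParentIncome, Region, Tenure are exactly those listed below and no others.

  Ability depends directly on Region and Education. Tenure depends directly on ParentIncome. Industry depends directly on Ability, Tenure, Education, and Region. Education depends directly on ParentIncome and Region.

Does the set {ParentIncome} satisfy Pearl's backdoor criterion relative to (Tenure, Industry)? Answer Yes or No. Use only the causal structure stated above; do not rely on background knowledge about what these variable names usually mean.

Backdoor paths from Tenure to Industry (paths whose first edge points into Tenure):
  P1: Tenure <- ParentIncome -> Education <- Region -> Ability -> Industry
  P2: Tenure <- ParentIncome -> Education <- Region -> Industry
  P3: Tenure <- ParentIncome -> Education -> Ability <- Region -> Industry
  P4: Tenure <- ParentIncome -> Education -> Ability -> Industry
  P5: Tenure <- ParentIncome -> Education -> Industry
Condition 1 (no descendant of Tenure in the set): holds — descendants of Tenure are {Industry}; none are in {ParentIncome}.
Condition 2 (every backdoor path blocked by {ParentIncome}):
  P1: blocked at fork node ParentIncome ∈ conditioning set.
  P2: blocked at fork node ParentIncome ∈ conditioning set.
  P3: blocked at fork node ParentIncome ∈ conditioning set.
  P4: blocked at fork node ParentIncome ∈ conditioning set.
  P5: blocked at fork node ParentIncome ∈ conditioning set.
{ParentIncome} satisfies the backdoor criterion.

Yes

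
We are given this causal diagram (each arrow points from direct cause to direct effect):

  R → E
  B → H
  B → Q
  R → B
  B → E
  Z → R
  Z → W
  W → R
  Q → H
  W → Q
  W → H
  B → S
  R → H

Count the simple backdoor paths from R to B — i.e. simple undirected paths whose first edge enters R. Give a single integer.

8

A backdoor path from R to B is any simple undirected path whose first edge points into R (i.e. leaves R via a parent).
Parents of R: {W, Z}.
Enumerating:
  P1: R <- Z -> W -> Q <- B
  P2: R <- Z -> W -> Q -> H <- B
  P3: R <- Z -> W -> H <- B
  P4: R <- Z -> W -> H <- Q <- B
  P5: R <- W -> Q <- B
  P6: R <- W -> Q -> H <- B
  P7: R <- W -> H <- B
  P8: R <- W -> H <- Q <- B
That exhausts the simple backdoor paths. Count: 8.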